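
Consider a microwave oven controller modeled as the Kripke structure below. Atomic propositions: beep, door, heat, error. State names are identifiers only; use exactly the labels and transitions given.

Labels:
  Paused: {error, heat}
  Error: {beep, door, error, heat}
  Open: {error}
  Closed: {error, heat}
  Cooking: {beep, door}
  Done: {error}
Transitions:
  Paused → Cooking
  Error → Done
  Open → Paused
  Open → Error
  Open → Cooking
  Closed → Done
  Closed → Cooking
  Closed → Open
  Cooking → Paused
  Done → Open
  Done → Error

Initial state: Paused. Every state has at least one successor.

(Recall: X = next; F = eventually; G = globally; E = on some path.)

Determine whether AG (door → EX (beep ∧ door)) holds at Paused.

States satisfying door → EX (beep ∧ door): {Paused, Open, Closed, Done}.
States satisfying AG (door → EX (beep ∧ door)): ∅.
Cooking is reachable from Paused and violates door → EX (beep ∧ door), so AG fails at Paused.
Paused ∉ Sat(AG (door → EX (beep ∧ door))).

Does not hold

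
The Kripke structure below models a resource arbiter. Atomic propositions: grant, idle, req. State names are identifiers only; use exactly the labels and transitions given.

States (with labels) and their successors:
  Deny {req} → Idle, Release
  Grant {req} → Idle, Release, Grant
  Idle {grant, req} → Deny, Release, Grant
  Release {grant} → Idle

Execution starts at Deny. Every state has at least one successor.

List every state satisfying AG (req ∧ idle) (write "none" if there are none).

States satisfying req ∧ idle: ∅.
States satisfying AG (req ∧ idle): ∅.

none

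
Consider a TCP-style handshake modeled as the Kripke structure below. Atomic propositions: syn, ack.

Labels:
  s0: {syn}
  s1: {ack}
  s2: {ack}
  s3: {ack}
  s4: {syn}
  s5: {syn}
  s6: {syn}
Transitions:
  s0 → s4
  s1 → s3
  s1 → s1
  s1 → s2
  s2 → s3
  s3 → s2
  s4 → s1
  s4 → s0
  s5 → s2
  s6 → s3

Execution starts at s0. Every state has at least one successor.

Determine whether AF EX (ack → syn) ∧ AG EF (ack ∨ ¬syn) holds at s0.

States satisfying EX (ack → syn): {s0, s4}.
States satisfying AF EX (ack → syn): {s0, s4}.
States satisfying EF (ack ∨ ¬syn): {s0, s1, s2, s3, s4, s5, s6}.
States satisfying AG EF (ack ∨ ¬syn): {s0, s1, s2, s3, s4, s5, s6}.
States satisfying AF EX (ack → syn) ∧ AG EF (ack ∨ ¬syn): {s0, s4}.
s0 ∈ Sat(AF EX (ack → syn) ∧ AG EF (ack ∨ ¬syn)).

Holds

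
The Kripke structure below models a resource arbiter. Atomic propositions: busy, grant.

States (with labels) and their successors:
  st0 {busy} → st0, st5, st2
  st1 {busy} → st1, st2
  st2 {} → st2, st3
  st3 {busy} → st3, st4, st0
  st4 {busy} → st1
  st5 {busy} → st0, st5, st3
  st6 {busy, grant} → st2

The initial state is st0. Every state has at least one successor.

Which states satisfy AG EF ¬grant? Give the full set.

{st0, st1, st2, st3, st4, st5, st6}

States satisfying EF ¬grant: {st0, st1, st2, st3, st4, st5, st6}.
States satisfying AG EF ¬grant: {st0, st1, st2, st3, st4, st5, st6}.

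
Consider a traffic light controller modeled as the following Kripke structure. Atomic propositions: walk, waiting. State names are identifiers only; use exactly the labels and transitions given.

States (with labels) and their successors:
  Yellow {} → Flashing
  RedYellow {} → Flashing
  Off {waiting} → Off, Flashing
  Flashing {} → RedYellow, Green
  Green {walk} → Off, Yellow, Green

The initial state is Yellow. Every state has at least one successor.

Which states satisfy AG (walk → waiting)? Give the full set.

States satisfying walk → waiting: {Yellow, RedYellow, Off, Flashing}.
States satisfying AG (walk → waiting): ∅.

none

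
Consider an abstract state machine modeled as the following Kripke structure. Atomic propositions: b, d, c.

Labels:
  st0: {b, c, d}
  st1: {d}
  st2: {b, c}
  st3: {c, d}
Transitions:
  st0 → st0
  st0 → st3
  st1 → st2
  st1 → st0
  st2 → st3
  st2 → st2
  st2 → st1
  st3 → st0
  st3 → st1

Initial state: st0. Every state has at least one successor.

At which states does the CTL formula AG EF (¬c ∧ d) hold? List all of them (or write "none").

{st0, st1, st2, st3}

States satisfying EF (¬c ∧ d): {st0, st1, st2, st3}.
States satisfying AG EF (¬c ∧ d): {st0, st1, st2, st3}.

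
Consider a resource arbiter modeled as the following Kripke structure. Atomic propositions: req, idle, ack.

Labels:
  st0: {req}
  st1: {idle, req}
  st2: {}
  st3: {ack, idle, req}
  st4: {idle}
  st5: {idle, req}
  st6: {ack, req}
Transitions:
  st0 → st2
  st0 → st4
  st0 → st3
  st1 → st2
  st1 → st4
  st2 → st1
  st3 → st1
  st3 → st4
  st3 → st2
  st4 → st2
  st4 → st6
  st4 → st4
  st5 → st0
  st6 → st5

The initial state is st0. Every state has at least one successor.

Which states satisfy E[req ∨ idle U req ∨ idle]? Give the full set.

{st0, st1, st3, st4, st5, st6}

States satisfying req ∨ idle: {st0, st1, st3, st4, st5, st6}.
States satisfying E[req ∨ idle U req ∨ idle]: {st0, st1, st3, st4, st5, st6}.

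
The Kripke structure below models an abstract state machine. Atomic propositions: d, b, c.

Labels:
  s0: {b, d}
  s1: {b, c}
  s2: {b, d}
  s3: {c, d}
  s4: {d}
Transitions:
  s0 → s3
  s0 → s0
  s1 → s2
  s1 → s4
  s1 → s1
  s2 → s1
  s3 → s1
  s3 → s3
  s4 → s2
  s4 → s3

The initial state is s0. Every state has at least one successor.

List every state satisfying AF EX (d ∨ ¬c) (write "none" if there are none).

{s0, s1, s2, s3, s4}

States satisfying EX (d ∨ ¬c): {s0, s1, s3, s4}.
States satisfying AF EX (d ∨ ¬c): {s0, s1, s2, s3, s4}.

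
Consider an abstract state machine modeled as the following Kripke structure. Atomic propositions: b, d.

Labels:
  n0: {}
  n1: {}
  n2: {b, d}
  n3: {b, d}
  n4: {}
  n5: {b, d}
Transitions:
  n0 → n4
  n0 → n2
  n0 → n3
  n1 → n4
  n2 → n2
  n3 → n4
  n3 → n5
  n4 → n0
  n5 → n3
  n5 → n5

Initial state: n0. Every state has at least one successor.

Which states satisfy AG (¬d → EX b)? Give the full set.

{n2}

States satisfying ¬d → EX b: {n0, n2, n3, n5}.
States satisfying AG (¬d → EX b): {n2}.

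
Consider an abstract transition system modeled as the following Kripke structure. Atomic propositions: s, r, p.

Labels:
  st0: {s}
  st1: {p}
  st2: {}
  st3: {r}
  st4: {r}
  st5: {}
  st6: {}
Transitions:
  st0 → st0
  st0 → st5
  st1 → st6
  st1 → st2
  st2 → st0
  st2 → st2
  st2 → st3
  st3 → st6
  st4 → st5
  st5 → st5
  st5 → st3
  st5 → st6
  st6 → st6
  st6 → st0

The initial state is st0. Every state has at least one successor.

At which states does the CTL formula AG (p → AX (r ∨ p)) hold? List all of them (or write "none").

States satisfying p → AX (r ∨ p): {st0, st2, st3, st4, st5, st6}.
States satisfying AG (p → AX (r ∨ p)): {st0, st2, st3, st4, st5, st6}.

{st0, st2, st3, st4, st5, st6}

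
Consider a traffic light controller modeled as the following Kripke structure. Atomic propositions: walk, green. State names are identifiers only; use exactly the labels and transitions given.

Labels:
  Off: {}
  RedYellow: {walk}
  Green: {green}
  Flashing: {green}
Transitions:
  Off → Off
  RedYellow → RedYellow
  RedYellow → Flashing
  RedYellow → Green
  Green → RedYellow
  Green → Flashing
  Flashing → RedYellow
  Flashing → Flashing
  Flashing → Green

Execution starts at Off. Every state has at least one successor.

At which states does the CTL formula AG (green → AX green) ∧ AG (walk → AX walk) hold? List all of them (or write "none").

States satisfying green → AX green: {Off, RedYellow}.
States satisfying AG (green → AX green): {Off}.
States satisfying walk → AX walk: {Off, Green, Flashing}.
States satisfying AG (walk → AX walk): {Off}.
States satisfying AG (green → AX green) ∧ AG (walk → AX walk): {Off}.

{Off}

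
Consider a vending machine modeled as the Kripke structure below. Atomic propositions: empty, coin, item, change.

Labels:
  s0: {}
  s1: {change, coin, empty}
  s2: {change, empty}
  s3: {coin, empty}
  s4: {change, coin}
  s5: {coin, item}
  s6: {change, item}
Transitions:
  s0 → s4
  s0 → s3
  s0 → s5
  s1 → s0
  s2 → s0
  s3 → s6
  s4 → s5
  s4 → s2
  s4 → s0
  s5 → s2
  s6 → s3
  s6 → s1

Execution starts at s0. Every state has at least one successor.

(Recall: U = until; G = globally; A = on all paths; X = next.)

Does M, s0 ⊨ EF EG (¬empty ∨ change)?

States satisfying EG (¬empty ∨ change): {s0, s1, s2, s4, s5, s6}.
States satisfying EF EG (¬empty ∨ change): {s0, s1, s2, s3, s4, s5, s6}.
Some path from s0 reaches a state where EG (¬empty ∨ change) holds.
s0 ∈ Sat(EF EG (¬empty ∨ change)).

Satisfied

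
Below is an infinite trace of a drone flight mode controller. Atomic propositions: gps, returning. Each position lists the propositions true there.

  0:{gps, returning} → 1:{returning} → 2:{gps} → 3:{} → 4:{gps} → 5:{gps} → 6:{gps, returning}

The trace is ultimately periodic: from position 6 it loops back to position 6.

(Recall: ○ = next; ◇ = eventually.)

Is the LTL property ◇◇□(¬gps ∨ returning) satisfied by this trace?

◇□(¬gps ∨ returning) holds at position 0, which is reachable from 0, so ◇◇□(¬gps ∨ returning) holds.

Satisfied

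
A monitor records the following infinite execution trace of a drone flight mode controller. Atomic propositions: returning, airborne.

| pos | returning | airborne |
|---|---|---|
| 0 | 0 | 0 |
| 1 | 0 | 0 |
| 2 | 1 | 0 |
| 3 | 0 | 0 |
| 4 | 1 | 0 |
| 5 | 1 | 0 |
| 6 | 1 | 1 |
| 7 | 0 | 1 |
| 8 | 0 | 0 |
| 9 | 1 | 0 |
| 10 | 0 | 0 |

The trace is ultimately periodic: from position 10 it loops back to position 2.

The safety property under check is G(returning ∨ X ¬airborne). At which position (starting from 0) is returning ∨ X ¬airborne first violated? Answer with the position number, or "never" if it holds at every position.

never

returning ∨ X ¬airborne holds at every position 0..10, and those are all the positions the trace ever visits, so the invariant G(returning ∨ X ¬airborne) is never violated.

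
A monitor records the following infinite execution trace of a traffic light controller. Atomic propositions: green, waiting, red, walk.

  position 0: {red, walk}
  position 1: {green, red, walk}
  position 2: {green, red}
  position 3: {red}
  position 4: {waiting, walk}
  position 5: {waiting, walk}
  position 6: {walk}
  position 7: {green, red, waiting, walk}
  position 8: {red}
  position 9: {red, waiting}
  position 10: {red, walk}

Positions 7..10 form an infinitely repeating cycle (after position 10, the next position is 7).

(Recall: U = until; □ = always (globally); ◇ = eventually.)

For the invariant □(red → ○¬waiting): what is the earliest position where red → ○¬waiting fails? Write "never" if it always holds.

3

Check red → ○¬waiting at each position in order: 0 ✓, 1 ✓, 2 ✓.
At position 3 the labels are {red} and the next position 4 has {waiting, walk}, so red → ○¬waiting is false there. This is the first violation.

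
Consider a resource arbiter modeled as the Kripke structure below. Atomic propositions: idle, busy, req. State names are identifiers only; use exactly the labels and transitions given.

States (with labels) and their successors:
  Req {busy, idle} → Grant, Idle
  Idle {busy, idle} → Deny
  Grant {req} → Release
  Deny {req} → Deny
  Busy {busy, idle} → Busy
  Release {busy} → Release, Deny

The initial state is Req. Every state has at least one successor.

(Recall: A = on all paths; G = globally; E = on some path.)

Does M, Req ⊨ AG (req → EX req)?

Does not hold

States satisfying req → EX req: {Req, Idle, Deny, Busy, Release}.
States satisfying AG (req → EX req): {Idle, Deny, Busy, Release}.
Grant is reachable from Req and violates req → EX req, so AG fails at Req.
Req ∉ Sat(AG (req → EX req)).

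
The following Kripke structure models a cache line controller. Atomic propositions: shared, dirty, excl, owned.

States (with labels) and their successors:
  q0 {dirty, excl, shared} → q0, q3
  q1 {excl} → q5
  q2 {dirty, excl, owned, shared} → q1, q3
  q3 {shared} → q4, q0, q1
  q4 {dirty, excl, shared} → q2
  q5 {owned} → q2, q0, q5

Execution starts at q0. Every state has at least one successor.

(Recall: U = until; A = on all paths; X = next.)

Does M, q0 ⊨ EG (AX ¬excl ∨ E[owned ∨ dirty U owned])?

States satisfying AX ¬excl ∨ E[owned ∨ dirty U owned]: {q1, q2, q4, q5}.
States satisfying EG (AX ¬excl ∨ E[owned ∨ dirty U owned]): {q1, q2, q4, q5}.
No suitable path/successor from q0 witnesses the formula.
q0 ∉ Sat(EG (AX ¬excl ∨ E[owned ∨ dirty U owned])).

No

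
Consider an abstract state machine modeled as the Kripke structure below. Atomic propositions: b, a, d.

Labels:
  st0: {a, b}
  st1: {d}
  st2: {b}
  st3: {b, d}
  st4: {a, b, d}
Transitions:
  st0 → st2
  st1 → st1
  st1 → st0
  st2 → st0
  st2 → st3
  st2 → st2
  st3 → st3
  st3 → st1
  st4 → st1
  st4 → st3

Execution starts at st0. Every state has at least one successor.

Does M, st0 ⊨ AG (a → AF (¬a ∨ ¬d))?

Holds

States satisfying a → AF (¬a ∨ ¬d): {st0, st1, st2, st3, st4}.
States satisfying AG (a → AF (¬a ∨ ¬d)): {st0, st1, st2, st3, st4}.
Every state reachable from st0 satisfies a → AF (¬a ∨ ¬d).
st0 ∈ Sat(AG (a → AF (¬a ∨ ¬d))).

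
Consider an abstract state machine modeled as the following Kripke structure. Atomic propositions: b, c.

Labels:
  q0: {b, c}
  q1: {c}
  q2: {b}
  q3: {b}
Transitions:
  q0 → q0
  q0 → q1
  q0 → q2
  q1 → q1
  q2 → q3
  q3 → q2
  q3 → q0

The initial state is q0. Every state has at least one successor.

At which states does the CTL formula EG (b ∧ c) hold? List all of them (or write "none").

{q0}

States satisfying b ∧ c: {q0}.
States satisfying EG (b ∧ c): {q0}.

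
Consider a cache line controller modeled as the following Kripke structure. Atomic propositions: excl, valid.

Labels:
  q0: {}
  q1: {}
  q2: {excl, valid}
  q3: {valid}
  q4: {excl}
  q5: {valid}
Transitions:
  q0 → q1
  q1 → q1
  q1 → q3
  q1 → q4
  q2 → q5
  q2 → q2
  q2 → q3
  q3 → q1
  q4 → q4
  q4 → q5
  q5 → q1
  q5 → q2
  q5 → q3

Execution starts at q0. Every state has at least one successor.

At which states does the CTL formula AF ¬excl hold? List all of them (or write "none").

{q0, q1, q3, q5}

States satisfying ¬excl: {q0, q1, q3, q5}.
States satisfying AF ¬excl: {q0, q1, q3, q5}.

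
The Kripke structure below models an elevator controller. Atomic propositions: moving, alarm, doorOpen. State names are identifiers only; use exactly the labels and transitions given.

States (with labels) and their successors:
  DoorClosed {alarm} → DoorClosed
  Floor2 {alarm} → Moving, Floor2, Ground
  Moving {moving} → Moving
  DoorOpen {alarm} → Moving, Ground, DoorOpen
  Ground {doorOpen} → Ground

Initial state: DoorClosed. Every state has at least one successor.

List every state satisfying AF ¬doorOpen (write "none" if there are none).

States satisfying ¬doorOpen: {DoorClosed, Floor2, Moving, DoorOpen}.
States satisfying AF ¬doorOpen: {DoorClosed, Floor2, Moving, DoorOpen}.

{DoorClosed, Floor2, Moving, DoorOpen}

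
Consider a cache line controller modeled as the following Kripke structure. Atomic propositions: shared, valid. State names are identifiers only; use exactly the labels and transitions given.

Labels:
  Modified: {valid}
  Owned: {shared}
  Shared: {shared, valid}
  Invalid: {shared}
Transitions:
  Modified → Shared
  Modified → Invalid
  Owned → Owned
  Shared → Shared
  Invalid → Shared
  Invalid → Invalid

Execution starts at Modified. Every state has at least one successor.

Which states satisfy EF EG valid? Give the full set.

States satisfying EG valid: {Modified, Shared}.
States satisfying EF EG valid: {Modified, Shared, Invalid}.

{Modified, Shared, Invalid}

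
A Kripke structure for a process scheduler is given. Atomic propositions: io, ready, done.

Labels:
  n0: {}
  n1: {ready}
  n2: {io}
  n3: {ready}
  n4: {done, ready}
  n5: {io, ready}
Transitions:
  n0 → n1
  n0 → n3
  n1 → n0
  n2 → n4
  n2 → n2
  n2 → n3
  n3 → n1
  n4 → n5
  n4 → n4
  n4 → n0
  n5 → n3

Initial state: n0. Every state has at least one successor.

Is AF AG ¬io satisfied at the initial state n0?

Holds

States satisfying AG ¬io: {n0, n1, n3}.
States satisfying AF AG ¬io: {n0, n1, n3, n5}.
n0 ∈ Sat(AF AG ¬io).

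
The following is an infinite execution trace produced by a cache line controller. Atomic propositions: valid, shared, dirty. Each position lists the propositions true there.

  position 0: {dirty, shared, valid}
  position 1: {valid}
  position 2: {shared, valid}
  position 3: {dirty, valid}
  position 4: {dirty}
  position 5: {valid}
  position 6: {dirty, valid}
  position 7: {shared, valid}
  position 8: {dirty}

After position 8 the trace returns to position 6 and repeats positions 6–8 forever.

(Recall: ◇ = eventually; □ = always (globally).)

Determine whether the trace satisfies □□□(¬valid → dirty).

Yes

□□(¬valid → dirty) holds at every position 0..8, and those are all positions ever visited, so □□□(¬valid → dirty) holds.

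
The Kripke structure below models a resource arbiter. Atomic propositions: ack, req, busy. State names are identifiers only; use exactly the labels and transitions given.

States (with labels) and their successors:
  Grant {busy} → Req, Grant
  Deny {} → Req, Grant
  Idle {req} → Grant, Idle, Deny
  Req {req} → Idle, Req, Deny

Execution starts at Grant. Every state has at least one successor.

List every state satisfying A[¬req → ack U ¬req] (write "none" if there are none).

{Grant, Deny}

States satisfying ¬req → ack: {Idle, Req}.
States satisfying ¬req: {Grant, Deny}.
States satisfying A[¬req → ack U ¬req]: {Grant, Deny}.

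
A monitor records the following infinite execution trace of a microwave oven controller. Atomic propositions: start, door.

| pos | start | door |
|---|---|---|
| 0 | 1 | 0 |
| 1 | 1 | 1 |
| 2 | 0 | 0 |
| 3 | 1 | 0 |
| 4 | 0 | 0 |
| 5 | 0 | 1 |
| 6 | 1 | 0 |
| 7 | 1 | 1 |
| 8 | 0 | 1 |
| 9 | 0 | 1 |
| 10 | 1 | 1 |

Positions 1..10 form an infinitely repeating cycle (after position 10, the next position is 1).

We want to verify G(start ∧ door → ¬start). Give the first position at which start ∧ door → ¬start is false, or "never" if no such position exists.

1

Check start ∧ door → ¬start at each position in order: 0 ✓.
At position 1 the labels are {door, start}, so start ∧ door → ¬start is false there. This is the first violation.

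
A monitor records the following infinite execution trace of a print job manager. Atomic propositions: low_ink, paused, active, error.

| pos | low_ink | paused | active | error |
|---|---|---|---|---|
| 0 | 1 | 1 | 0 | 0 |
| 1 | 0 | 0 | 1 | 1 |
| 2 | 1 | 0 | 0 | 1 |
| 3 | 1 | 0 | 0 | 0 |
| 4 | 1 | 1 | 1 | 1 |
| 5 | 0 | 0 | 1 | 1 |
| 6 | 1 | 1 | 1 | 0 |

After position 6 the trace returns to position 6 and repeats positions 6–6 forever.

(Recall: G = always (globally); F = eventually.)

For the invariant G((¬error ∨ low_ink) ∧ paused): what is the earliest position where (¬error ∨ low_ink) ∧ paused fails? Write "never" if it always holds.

Check (¬error ∨ low_ink) ∧ paused at each position in order: 0 ✓.
At position 1 the labels are {active, error}, so (¬error ∨ low_ink) ∧ paused is false there. This is the first violation.

1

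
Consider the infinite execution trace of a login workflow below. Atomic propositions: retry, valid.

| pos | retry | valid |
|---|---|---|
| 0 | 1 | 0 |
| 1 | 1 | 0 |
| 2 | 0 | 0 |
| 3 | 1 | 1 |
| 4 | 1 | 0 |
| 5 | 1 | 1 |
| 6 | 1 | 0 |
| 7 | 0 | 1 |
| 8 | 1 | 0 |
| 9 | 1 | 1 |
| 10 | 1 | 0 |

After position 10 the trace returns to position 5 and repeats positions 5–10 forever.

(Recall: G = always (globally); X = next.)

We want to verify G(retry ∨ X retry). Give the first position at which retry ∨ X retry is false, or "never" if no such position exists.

never

retry ∨ X retry holds at every position 0..10, and those are all the positions the trace ever visits, so the invariant G(retry ∨ X retry) is never violated.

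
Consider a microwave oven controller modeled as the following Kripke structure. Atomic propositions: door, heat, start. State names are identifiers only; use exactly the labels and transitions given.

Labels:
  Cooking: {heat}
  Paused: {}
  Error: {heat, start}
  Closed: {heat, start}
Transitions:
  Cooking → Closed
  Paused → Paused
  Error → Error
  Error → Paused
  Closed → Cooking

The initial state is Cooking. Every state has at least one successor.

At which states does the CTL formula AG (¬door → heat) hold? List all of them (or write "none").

{Cooking, Closed}

States satisfying ¬door → heat: {Cooking, Error, Closed}.
States satisfying AG (¬door → heat): {Cooking, Closed}.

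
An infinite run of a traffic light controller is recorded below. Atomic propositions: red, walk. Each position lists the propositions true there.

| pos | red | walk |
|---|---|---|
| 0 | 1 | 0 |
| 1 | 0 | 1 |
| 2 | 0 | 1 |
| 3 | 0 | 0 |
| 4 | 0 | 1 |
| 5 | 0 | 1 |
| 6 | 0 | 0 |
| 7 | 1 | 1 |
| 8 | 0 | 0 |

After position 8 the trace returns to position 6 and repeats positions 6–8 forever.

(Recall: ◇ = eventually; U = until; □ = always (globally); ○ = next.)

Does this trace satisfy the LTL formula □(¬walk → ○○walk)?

Violated

¬walk → ○○walk must hold at every position from 0 onward. It fails at position 6, so □(¬walk → ○○walk) is false.
Positions where ¬walk holds: 0, 3, 6, 8.
Check ○○walk at each: 0→ok, 3→ok, 6→fails, 8→ok.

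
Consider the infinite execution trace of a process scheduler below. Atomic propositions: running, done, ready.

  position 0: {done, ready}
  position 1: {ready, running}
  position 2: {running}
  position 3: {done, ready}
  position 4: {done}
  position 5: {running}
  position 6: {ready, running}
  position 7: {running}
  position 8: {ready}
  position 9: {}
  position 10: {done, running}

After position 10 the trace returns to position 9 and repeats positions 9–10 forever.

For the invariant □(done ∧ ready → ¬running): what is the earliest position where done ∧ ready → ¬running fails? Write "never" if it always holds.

done ∧ ready → ¬running holds at every position 0..10, and those are all the positions the trace ever visits, so the invariant □(done ∧ ready → ¬running) is never violated.

never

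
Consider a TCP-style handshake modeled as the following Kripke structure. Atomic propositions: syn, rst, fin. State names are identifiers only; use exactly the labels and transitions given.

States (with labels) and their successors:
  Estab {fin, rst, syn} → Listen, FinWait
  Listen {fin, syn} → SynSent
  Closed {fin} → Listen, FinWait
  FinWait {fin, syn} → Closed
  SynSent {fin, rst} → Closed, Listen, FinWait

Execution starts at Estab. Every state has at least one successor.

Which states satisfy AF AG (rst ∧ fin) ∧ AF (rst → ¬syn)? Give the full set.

States satisfying AG (rst ∧ fin): ∅.
States satisfying AF AG (rst ∧ fin): ∅.
States satisfying rst → ¬syn: {Listen, Closed, FinWait, SynSent}.
States satisfying AF (rst → ¬syn): {Estab, Listen, Closed, FinWait, SynSent}.
States satisfying AF AG (rst ∧ fin) ∧ AF (rst → ¬syn): ∅.

none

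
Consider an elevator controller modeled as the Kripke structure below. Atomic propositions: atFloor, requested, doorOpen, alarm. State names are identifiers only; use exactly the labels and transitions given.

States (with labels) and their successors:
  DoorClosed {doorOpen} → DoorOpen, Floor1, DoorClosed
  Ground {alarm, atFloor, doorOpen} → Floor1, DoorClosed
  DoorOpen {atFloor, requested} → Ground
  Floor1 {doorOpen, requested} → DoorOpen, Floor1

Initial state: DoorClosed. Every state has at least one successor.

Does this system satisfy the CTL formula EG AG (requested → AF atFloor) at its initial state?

States satisfying AG (requested → AF atFloor): ∅.
States satisfying EG AG (requested → AF atFloor): ∅.
No suitable path/successor from DoorClosed witnesses the formula.
DoorClosed ∉ Sat(EG AG (requested → AF atFloor)).

Does not hold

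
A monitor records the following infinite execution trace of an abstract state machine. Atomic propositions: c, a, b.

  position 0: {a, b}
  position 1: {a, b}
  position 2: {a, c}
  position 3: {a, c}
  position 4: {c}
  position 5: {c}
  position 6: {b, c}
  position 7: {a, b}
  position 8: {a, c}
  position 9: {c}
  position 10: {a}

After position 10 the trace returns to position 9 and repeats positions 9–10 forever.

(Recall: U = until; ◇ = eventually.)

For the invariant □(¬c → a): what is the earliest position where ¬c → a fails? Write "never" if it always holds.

never

¬c → a holds at every position 0..10, and those are all the positions the trace ever visits, so the invariant □(¬c → a) is never violated.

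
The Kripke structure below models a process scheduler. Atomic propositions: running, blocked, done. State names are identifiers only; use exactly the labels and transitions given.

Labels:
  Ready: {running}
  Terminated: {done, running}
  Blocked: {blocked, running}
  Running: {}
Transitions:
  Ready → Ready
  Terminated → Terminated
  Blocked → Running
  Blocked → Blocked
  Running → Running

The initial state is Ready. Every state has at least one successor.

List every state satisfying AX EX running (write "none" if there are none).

States satisfying EX running: {Ready, Terminated, Blocked}.
States satisfying AX EX running: {Ready, Terminated}.

{Ready, Terminated}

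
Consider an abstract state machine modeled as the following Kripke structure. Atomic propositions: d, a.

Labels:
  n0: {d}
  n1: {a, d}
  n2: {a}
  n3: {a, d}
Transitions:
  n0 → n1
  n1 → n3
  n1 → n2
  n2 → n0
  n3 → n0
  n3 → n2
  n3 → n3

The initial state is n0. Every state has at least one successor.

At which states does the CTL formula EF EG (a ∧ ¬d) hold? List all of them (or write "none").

none

States satisfying EG (a ∧ ¬d): ∅.
States satisfying EF EG (a ∧ ¬d): ∅.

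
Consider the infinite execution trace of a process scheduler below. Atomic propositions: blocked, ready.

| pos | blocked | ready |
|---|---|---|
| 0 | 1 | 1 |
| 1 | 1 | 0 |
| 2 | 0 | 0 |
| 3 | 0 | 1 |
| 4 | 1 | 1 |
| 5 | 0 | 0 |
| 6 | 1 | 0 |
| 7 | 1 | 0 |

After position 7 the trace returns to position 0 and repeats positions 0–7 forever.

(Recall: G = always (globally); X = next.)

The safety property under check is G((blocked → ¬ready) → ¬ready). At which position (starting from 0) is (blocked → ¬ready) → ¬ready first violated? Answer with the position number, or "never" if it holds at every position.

Check (blocked → ¬ready) → ¬ready at each position in order: 0 ✓, 1 ✓, 2 ✓.
At position 3 the labels are {ready}, so (blocked → ¬ready) → ¬ready is false there. This is the first violation.

3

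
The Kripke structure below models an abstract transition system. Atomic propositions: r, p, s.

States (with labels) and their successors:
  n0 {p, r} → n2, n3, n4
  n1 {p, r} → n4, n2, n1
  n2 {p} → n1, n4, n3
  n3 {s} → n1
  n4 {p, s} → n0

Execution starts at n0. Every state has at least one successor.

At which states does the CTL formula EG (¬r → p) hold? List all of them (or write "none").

States satisfying ¬r → p: {n0, n1, n2, n4}.
States satisfying EG (¬r → p): {n0, n1, n2, n4}.

{n0, n1, n2, n4}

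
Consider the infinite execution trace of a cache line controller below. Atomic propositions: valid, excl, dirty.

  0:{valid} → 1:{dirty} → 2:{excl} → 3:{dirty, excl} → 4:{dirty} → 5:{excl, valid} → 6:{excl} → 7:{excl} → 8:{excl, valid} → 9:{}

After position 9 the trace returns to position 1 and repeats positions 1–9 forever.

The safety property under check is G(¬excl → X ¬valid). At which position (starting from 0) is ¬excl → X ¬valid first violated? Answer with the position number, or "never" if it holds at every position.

4

Check ¬excl → X ¬valid at each position in order: 0 ✓, 1 ✓, 2 ✓, 3 ✓.
At position 4 the labels are {dirty} and the next position 5 has {excl, valid}, so ¬excl → X ¬valid is false there. This is the first violation.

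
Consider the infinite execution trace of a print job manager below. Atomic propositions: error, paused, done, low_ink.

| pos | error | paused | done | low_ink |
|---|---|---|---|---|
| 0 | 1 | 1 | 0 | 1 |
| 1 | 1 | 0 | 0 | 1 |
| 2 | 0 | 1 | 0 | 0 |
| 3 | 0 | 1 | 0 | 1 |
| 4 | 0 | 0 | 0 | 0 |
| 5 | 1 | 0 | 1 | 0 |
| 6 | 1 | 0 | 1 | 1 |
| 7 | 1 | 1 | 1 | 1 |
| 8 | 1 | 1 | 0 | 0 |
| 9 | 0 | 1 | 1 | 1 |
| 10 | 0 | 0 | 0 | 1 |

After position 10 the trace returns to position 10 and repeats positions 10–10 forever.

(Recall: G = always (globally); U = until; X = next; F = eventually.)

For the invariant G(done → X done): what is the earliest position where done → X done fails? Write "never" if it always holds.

Check done → X done at each position in order: 0 ✓, 1 ✓, 2 ✓, 3 ✓, 4 ✓, 5 ✓, 6 ✓.
At position 7 the labels are {done, error, low_ink, paused} and the next position 8 has {error, paused}, so done → X done is false there. This is the first violation.

7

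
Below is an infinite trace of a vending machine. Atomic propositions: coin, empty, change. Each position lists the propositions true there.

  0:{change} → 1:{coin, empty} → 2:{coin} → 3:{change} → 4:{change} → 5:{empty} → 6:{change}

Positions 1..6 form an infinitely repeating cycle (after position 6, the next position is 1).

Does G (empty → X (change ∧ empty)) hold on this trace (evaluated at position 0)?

Does not hold

empty → X (change ∧ empty) must hold at every position from 0 onward. It fails at position 1, so G (empty → X (change ∧ empty)) is false.
Positions where empty holds: 1, 5.
Check X (change ∧ empty) at each: 1→fails, 5→fails.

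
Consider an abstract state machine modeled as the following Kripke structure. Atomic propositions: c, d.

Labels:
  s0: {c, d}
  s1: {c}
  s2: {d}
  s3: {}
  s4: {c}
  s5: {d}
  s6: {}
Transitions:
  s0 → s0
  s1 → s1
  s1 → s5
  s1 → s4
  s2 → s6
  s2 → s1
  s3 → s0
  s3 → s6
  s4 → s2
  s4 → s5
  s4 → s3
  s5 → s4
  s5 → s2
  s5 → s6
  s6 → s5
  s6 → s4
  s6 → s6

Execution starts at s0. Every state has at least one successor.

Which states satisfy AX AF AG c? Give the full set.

{s0}

States satisfying AF AG c: {s0}.
States satisfying AX AF AG c: {s0}.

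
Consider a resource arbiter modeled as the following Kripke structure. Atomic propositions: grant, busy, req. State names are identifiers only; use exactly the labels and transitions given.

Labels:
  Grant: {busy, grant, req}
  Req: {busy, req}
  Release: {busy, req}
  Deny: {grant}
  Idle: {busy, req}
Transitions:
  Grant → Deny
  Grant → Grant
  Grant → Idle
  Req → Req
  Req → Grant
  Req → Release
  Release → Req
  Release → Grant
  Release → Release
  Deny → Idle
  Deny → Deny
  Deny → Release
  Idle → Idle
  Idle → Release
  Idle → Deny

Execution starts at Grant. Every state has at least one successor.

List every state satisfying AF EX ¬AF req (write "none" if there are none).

{Grant, Deny, Idle}

States satisfying EX ¬AF req: {Grant, Deny, Idle}.
States satisfying AF EX ¬AF req: {Grant, Deny, Idle}.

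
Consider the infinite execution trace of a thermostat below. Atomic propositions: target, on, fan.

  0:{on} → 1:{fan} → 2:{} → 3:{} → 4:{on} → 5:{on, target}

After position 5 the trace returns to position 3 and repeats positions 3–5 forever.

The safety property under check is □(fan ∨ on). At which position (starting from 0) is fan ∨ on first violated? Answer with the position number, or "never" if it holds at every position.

2

Check fan ∨ on at each position in order: 0 ✓, 1 ✓.
At position 2 the labels are {}, so fan ∨ on is false there. This is the first violation.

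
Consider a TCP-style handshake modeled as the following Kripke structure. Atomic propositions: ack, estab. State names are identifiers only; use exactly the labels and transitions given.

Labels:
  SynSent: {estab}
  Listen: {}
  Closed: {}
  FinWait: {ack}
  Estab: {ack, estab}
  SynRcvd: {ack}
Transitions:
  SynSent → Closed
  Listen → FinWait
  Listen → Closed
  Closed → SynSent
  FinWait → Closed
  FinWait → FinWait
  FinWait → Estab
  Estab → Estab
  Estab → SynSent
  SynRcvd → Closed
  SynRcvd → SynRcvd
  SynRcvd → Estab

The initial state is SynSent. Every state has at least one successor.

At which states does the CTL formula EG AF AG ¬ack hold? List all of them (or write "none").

{SynSent, Closed}

States satisfying AF AG ¬ack: {SynSent, Closed}.
States satisfying EG AF AG ¬ack: {SynSent, Closed}.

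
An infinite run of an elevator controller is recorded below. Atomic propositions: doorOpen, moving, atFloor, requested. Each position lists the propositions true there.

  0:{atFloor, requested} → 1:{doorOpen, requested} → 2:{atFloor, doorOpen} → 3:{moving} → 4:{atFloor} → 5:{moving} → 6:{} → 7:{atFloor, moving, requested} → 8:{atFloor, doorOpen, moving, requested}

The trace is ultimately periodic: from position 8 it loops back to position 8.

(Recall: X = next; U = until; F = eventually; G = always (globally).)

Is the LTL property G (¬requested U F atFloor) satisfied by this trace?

Holds

¬requested U F atFloor holds at every position 0..8, and those are all positions ever visited, so G (¬requested U F atFloor) holds.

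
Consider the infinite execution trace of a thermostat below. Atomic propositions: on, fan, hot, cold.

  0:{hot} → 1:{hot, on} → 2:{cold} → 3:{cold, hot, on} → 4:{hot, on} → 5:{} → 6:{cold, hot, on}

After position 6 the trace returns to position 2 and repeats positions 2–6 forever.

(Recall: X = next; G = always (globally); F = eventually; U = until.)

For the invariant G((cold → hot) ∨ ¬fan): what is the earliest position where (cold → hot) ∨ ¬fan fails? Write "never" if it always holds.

never

(cold → hot) ∨ ¬fan holds at every position 0..6, and those are all the positions the trace ever visits, so the invariant G((cold → hot) ∨ ¬fan) is never violated.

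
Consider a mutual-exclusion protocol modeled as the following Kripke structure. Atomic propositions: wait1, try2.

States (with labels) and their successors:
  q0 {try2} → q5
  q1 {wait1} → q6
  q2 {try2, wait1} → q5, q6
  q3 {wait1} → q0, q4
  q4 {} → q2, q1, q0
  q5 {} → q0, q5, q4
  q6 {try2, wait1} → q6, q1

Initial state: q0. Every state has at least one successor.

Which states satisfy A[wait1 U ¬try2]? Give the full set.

States satisfying wait1: {q1, q2, q3, q6}.
States satisfying ¬try2: {q1, q3, q4, q5}.
States satisfying A[wait1 U ¬try2]: {q1, q3, q4, q5}.

{q1, q3, q4, q5}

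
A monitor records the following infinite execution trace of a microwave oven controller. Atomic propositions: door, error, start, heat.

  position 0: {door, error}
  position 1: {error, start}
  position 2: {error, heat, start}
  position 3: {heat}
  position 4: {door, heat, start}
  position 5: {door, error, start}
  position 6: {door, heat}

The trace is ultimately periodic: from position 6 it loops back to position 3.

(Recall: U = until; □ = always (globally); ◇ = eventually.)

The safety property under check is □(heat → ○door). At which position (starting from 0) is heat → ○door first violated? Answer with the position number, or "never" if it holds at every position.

2

Check heat → ○door at each position in order: 0 ✓, 1 ✓.
At position 2 the labels are {error, heat, start} and the next position 3 has {heat}, so heat → ○door is false there. This is the first violation.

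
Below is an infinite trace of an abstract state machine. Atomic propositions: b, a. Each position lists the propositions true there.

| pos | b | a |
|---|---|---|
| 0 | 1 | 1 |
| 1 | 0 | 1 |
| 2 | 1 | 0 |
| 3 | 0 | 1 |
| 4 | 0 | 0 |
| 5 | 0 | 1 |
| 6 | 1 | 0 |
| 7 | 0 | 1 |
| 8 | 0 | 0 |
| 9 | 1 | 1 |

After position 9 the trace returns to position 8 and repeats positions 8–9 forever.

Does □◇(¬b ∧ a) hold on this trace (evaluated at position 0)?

Does not hold

◇(¬b ∧ a) must hold at every position from 0 onward. It fails at position 8, so □◇(¬b ∧ a) is false.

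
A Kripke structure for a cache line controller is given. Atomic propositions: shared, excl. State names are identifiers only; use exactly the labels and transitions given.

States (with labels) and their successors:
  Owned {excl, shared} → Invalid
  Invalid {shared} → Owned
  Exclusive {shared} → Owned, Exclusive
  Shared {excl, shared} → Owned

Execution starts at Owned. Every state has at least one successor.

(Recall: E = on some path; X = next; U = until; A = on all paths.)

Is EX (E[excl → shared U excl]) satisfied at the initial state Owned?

Yes

States satisfying E[excl → shared U excl]: {Owned, Invalid, Exclusive, Shared}.
States satisfying EX (E[excl → shared U excl]): {Owned, Invalid, Exclusive, Shared}.
Owned ∈ Sat(EX (E[excl → shared U excl])).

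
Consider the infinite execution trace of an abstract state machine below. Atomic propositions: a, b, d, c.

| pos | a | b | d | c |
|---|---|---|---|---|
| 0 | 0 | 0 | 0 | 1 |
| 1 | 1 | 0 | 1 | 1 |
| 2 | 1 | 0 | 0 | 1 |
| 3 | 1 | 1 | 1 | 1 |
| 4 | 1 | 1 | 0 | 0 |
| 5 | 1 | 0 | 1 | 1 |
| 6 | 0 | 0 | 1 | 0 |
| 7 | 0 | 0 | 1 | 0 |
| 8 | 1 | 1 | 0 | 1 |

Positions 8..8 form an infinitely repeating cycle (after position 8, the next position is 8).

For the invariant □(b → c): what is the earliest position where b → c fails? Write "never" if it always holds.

4

Check b → c at each position in order: 0 ✓, 1 ✓, 2 ✓, 3 ✓.
At position 4 the labels are {a, b}, so b → c is false there. This is the first violation.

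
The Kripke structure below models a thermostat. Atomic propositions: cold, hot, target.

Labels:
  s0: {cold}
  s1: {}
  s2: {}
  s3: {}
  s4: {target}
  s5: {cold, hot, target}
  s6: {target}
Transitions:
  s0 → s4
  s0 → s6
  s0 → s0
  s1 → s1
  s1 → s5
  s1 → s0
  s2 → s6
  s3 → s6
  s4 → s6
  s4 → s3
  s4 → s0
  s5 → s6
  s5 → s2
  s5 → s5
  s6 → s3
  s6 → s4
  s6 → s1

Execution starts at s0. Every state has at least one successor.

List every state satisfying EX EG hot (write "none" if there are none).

{s1, s5}

States satisfying EG hot: {s5}.
States satisfying EX EG hot: {s1, s5}.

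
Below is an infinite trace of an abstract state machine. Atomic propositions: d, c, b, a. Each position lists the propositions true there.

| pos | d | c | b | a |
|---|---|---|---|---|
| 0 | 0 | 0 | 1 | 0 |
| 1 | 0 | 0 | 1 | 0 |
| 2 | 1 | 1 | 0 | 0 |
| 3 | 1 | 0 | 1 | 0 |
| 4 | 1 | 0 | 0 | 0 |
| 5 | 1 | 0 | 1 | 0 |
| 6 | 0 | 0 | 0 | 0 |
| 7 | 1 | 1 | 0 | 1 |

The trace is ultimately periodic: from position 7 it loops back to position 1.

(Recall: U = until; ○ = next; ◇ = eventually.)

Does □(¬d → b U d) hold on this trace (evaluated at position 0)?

No

¬d → b U d must hold at every position from 0 onward. It fails at position 6, so □(¬d → b U d) is false.
Positions where ¬d holds: 0, 1, 6.
Check b U d at each: 0→ok, 1→ok, 6→fails.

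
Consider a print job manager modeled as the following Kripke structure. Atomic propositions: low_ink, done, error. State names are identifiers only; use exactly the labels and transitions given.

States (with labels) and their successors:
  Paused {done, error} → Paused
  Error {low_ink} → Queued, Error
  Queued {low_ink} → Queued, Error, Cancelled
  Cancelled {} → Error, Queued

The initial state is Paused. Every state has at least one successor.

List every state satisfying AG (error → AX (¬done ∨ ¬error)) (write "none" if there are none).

{Error, Queued, Cancelled}

States satisfying error → AX (¬done ∨ ¬error): {Error, Queued, Cancelled}.
States satisfying AG (error → AX (¬done ∨ ¬error)): {Error, Queued, Cancelled}.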